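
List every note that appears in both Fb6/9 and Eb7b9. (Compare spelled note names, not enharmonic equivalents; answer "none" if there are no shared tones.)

Fb – Db

Fb6/9: Fb Ab Cb Db Gb
Eb7b9: Eb G Bb Db Fb
Common to both → Fb, Db.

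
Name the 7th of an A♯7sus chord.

G#

A♯7sus is built on A#; its 7th is a minor 7th above the root.
A seventh above A uses the letter G, and the minor 7th above A# is G#.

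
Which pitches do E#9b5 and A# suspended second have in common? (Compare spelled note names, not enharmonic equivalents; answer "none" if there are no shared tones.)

E#

E#9b5: E# G## B D# F##
A# suspended second: A# B# E#
Common to both → E#.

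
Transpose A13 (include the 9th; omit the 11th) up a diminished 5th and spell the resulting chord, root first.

A diminished 5th up from A is E♭, so the new chord is E♭ dominant thirteenth.
- root: E♭
- major 3rd: G
- perfect 5th: B♭
- minor 7th: D♭
- major 9th: F
- major 13th: C

E♭ – G – B♭ – D♭ – F – C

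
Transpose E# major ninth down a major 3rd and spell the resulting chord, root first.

A major 3rd down from E-sharp is C-sharp, so the new chord is C-sharp major ninth.
Root: C-sharp
Major 3rd (3rd): E-sharp
Perfect 5th (5th): G-sharp
Major 7th (7th): B-sharp
Major 9th (9th): D-sharp

C-sharp  E-sharp  G-sharp  B-sharp  D-sharp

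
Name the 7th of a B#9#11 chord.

B#9#11 is built on B#; its 7th is a minor 7th above the root.
A seventh above B uses the letter A, and the minor 7th above B# is A#.

A#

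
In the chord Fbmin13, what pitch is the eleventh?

Bbb

Fbmin13 is built on Fb; its 11th is a perfect 11th above the root.
A fourth above F uses the letter B, and the perfect 11th above Fb is Bbb.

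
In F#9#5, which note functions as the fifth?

C𝄪

F#9#5 is built on F♯; its 5th is an augmented 5th above the root.
A fifth above F uses the letter C, and the augmented 5th above F♯ is C𝄪.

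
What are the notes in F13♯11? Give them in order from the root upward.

F13♯11 is a dominant thirteenth sharp eleven built on F.
- root: F
- major 3rd: A
- perfect 5th: C
- minor 7th: E♭
- major 9th: G
- augmented 11th: B
- major 13th: D

F – A – C – E♭ – G – B – D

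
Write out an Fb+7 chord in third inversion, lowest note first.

E𝄫 F♭ A♭ C

Fb+7 = F♭–A♭–C–E𝄫; third inversion → seventh (E𝄫) lowest.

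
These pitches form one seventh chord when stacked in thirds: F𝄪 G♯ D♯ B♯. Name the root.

Arranged so that each adjacent pair is a third by letter name: G♯ – B♯ – D♯ – F𝄪.
The bottom of that stack, G♯, is the root (this is G♯ major seventh).

G♯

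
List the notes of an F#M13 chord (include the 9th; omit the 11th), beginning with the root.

F♯, A♯, C♯, E♯, G♯, D♯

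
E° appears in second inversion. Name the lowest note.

B♭

E° = E–G–B♭. Second inversion → fifth in the bass = B♭.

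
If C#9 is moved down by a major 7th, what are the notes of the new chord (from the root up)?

D, F♯, A, C, E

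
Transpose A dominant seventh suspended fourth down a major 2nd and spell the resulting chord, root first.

Transposed root: A → G (major 2nd down). So we spell G dominant seventh suspended fourth:
root → G
4th (perfect 4th) → C
5th (perfect 5th) → D
7th (minor 7th) → F

G C D F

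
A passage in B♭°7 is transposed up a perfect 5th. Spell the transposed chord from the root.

F, Ab, Cb, Ebb

Bb up a perfect 5th → F. New chord: F diminished seventh.
- root: F
- minor 3rd: Ab
- diminished 5th: Cb
- diminished 7th: Ebb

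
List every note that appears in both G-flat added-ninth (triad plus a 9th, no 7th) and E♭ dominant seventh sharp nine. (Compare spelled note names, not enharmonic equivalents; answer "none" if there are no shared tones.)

Bb, Db

G-flat added-ninth: Gb Bb Db Ab
E♭ dominant seventh sharp nine: Eb G Bb Db F#
Common to both → Bb, Db.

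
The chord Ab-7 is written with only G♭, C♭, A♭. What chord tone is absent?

E♭

Ab-7 = A♭, C♭, E♭, G♭. The voicing lacks the 5th (perfect 5th), E♭.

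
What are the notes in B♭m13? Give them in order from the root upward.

Bb – Db – F – Ab – C – Eb – G

B♭m13: minor thirteenth on Bb.
Bb — root
Db — minor 3rd
F — perfect 5th
Ab — minor 7th
C — major 9th
Eb — perfect 11th
G — major 13th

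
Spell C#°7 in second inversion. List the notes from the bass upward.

In root position, C#°7 is C#–E–G–Bb.
Second inversion puts the fifth (G) in the bass.

G, Bb, C#, E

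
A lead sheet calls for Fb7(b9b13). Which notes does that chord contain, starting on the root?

Fb, Ab, Cb, Ebb, Gbb, Dbb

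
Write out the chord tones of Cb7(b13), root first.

Root C♭, quality dominant seventh flat thirteen:
C♭ — root
E♭ — major 3rd
G♭ — perfect 5th
B𝄫 — minor 7th
A𝄫 — minor 13th

C♭ – E♭ – G♭ – B𝄫 – A𝄫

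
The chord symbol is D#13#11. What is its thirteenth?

Root of D#13#11 = D#. The 13th is a major 13th: D# up a major 13th → B#.

B#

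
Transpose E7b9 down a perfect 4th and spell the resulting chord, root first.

B D# F# A C

E down a perfect 4th → B. New chord: B dominant seventh flat nine.
Root: B
Major 3rd (3rd): D#
Perfect 5th (5th): F#
Minor 7th (7th): A
Minor 9th (9th): C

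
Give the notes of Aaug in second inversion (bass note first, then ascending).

E#  A  C#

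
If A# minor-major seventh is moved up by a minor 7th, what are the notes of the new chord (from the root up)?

A-sharp up a minor 7th → G-sharp. New chord: G-sharp minor-major seventh.
Root: G-sharp
Minor 3rd (3rd): B
Perfect 5th (5th): D-sharp
Major 7th (7th): F-double-sharp

G-sharp, B, D-sharp, F-double-sharp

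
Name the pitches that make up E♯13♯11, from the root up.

E♯ – G𝄪 – B♯ – D♯ – F𝄪 – A𝄪 – C𝄪

E♯13♯11: dominant thirteenth sharp eleven on E♯.
Root: E♯
Major 3rd (3rd): G𝄪
Perfect 5th (5th): B♯
Minor 7th (7th): D♯
Major 9th (9th): F𝄪
Augmented 11th (11th): A𝄪
Major 13th (13th): C𝄪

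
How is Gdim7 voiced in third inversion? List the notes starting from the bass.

Fb  G  Bb  Db

In root position, Gdim7 is G–Bb–Db–Fb.
Third inversion puts the seventh (Fb) in the bass.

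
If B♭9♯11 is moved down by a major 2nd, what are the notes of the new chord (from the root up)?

Ab – C – Eb – Gb – Bb – D

Bb down a major 2nd → Ab. New chord: Ab dominant ninth sharp eleven.
- root: Ab
- major 3rd: C
- perfect 5th: Eb
- minor 7th: Gb
- major 9th: Bb
- augmented 11th: D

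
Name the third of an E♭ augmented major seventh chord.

G

Root of E♭ augmented major seventh = E-flat. The 3rd is a major 3rd: E-flat up a major 3rd → G.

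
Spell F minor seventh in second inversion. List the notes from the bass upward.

F minor seventh = F–Ab–C–Eb; second inversion → fifth (C) lowest.

C, Eb, F, Ab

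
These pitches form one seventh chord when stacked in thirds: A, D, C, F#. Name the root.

D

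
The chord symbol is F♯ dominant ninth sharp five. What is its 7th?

E

Root of F♯ dominant ninth sharp five = F#. The 7th is a minor 7th: F# up a minor 7th → E.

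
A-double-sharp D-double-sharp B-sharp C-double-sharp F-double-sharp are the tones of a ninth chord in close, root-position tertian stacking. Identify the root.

B-sharp

Stacking in thirds gives B-sharp – D-double-sharp – F-double-sharp – A-double-sharp – C-double-sharp, so B-sharp is the root — B-sharp major ninth.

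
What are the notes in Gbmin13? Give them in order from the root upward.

Gb, Bbb, Db, Fb, Ab, Cb, Eb

Gbmin13: minor thirteenth on Gb.
root → Gb
3rd (minor 3rd) → Bbb
5th (perfect 5th) → Db
7th (minor 7th) → Fb
9th (major 9th) → Ab
11th (perfect 11th) → Cb
13th (major 13th) → Eb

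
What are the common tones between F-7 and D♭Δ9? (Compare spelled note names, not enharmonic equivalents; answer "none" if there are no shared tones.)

F  A♭  C  E♭

F-7 = F, A♭, C, E♭.
D♭Δ9 = D♭, F, A♭, C, E♭.
Shared: F, A♭, C, E♭.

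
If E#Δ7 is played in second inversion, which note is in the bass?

E#Δ7 in root position is E#–G##–B#–D##.
Second inversion places the fifth in the bass, which is B#.

B#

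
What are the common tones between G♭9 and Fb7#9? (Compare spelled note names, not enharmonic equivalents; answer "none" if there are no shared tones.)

Fb, Ab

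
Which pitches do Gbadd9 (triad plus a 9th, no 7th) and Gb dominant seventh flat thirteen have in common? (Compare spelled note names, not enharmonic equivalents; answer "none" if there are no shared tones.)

Gb, Bb, Db

Gbadd9: Gb Bb Db Ab
Gb dominant seventh flat thirteen: Gb Bb Db Fb Ebb
Common to both → Gb, Bb, Db.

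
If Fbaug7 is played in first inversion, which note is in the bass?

Ab

Fbaug7 = Fb–Ab–C–Ebb. First inversion → third in the bass = Ab.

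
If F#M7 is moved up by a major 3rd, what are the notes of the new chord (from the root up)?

A# C## E# G##

Transposed root: F# → A# (major 3rd up). So we spell A# major seventh:
Root: A#
Major 3rd (3rd): C##
Perfect 5th (5th): E#
Major 7th (7th): G##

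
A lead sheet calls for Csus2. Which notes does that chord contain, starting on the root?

Csus2 is a suspended second built on C.
C — root
D — major 2nd
G — perfect 5th

C, D, G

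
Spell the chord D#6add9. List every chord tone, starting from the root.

D#6add9 is a six-nine built on D#.
Root: D#
Major 3rd (3rd): F##
Perfect 5th (5th): A#
Major 6th (6th): B#
Major 9th (9th): E#

D#, F##, A#, B#, E#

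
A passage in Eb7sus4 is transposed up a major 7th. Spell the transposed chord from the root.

D G A C

Eb up a major 7th → D. New chord: D dominant seventh suspended fourth.
root → D
4th (perfect 4th) → G
5th (perfect 5th) → A
7th (minor 7th) → C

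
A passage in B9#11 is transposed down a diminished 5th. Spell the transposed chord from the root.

E♯ – G𝄪 – B♯ – D♯ – F𝄪 – A𝄪

A diminished 5th down from B is E♯, so the new chord is E♯ dominant ninth sharp eleven.
E♯ — root
G𝄪 — major 3rd
B♯ — perfect 5th
D♯ — minor 7th
F𝄪 — major 9th
A𝄪 — augmented 11th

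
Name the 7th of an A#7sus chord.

G#

A#7sus is built on A#; its 7th is a minor 7th above the root.
A seventh above A uses the letter G, and the minor 7th above A# is G#.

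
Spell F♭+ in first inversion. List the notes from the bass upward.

A♭  C  F♭

F♭+ = F♭–A♭–C; first inversion → third (A♭) lowest.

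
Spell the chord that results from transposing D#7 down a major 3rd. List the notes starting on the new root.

D# down a major 3rd → B. New chord: B dominant seventh.
Root: B
Major 3rd (3rd): D#
Perfect 5th (5th): F#
Minor 7th (7th): A

B – D# – F# – A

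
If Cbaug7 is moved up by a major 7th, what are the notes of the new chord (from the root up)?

Bb D F# Ab

Transposed root: Cb → Bb (major 7th up). So we spell Bb augmented seventh:
Bb — root
D — major 3rd
F# — augmented 5th
Ab — minor 7th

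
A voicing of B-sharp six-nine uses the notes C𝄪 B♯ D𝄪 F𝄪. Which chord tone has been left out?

G𝄪

B-sharp six-nine = B♯, D𝄪, F𝄪, G𝄪, C𝄪. The voicing lacks the 6th (major 6th), G𝄪.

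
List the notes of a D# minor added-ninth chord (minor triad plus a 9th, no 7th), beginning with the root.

D# minor added-ninth: minor added-ninth on D#.
root → D#
3rd (minor 3rd) → F#
5th (perfect 5th) → A#
9th (major 9th) → E#

D# – F# – A# – E#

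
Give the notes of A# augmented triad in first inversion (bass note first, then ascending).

C##  E##  A#

A# augmented triad = A#–C##–E##; first inversion → third (C##) lowest.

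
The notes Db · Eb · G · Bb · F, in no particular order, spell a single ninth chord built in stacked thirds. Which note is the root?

Arranged so that each adjacent pair is a third by letter name: Eb – G – Bb – Db – F.
The bottom of that stack, Eb, is the root (this is Eb dominant ninth).

Eb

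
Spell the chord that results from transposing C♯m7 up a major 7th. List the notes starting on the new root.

B#, D#, F##, A#

C# up a major 7th → B#. New chord: B# minor seventh.
- root: B#
- minor 3rd: D#
- perfect 5th: F##
- minor 7th: A#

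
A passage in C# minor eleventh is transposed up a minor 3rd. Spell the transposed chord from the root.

Transposed root: C-sharp → E (minor 3rd up). So we spell E minor eleventh:
- root: E
- minor 3rd: G
- perfect 5th: B
- minor 7th: D
- major 9th: F-sharp
- perfect 11th: A

E, G, B, D, F-sharp, A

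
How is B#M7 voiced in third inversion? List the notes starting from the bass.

A##, B#, D##, F##

In root position, B#M7 is B#–D##–F##–A##.
Third inversion puts the seventh (A##) in the bass.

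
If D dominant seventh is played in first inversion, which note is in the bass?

F#

D dominant seventh in root position is D–F#–A–C.
First inversion places the third in the bass, which is F#.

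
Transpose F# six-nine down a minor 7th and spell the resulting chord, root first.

F-sharp down a minor 7th → G-sharp. New chord: G-sharp six-nine.
G-sharp — root
B-sharp — major 3rd
D-sharp — perfect 5th
E-sharp — major 6th
A-sharp — major 9th

G-sharp, B-sharp, D-sharp, E-sharp, A-sharp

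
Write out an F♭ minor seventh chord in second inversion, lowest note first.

C-flat, E-double-flat, F-flat, A-double-flat

In root position, F♭ minor seventh is F-flat–A-double-flat–C-flat–E-double-flat.
Second inversion puts the fifth (C-flat) in the bass.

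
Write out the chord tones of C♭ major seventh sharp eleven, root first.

Cb, Eb, Gb, Bb, F

C♭ major seventh sharp eleven: major seventh sharp eleven on Cb.
Cb — root
Eb — major 3rd
Gb — perfect 5th
Bb — major 7th
F — augmented 11th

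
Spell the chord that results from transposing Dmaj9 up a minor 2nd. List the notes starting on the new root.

Eb – G – Bb – D – F

D up a minor 2nd → Eb. New chord: Eb major ninth.
root → Eb
3rd (major 3rd) → G
5th (perfect 5th) → Bb
7th (major 7th) → D
9th (major 9th) → F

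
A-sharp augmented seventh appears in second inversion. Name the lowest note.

E##

A-sharp augmented seventh = A#–C##–E##–G#. Second inversion → fifth in the bass = E##.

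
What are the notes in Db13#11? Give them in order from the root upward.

Root Db, quality dominant thirteenth sharp eleven:
- root: Db
- major 3rd: F
- perfect 5th: Ab
- minor 7th: Cb
- major 9th: Eb
- augmented 11th: G
- major 13th: Bb

Db  F  Ab  Cb  Eb  G  Bb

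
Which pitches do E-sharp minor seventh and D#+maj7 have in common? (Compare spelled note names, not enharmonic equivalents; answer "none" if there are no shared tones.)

D#

E-sharp minor seventh: E# G# B# D#
D#+maj7: D# F## A## C##
Common to both → D#.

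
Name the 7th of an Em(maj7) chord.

D#

Root of Em(maj7) = E. The 7th is a major 7th: E up a major 7th → D#.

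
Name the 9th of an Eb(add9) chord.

F

Root of Eb(add9) = Eb. The 9th is a major 9th: Eb up a major 9th → F.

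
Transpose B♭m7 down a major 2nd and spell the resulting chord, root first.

Ab Cb Eb Gb

Transposed root: Bb → Ab (major 2nd down). So we spell Ab minor seventh:
Root: Ab
Minor 3rd (3rd): Cb
Perfect 5th (5th): Eb
Minor 7th (7th): Gb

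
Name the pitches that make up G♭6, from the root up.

Gb, Bb, Db, Eb

G♭6: major sixth on Gb.
Gb — root
Bb — major 3rd
Db — perfect 5th
Eb — major 6th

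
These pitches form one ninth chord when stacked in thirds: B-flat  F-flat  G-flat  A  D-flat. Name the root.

Arranged so that each adjacent pair is a third by letter name: G-flat – B-flat – D-flat – F-flat – A.
The bottom of that stack, G-flat, is the root (this is G-flat dominant seventh sharp nine).

G-flat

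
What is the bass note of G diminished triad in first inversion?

G diminished triad in root position is G–Bb–Db.
First inversion places the third in the bass, which is Bb.

Bb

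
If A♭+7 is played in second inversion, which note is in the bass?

E

A♭+7 in root position is Ab–C–E–Gb.
Second inversion places the fifth in the bass, which is E.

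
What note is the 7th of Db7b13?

Root of Db7b13 = Db. The 7th is a minor 7th: Db up a minor 7th → Cb.

Cb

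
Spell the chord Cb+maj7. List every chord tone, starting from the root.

Cb – Eb – G – Bb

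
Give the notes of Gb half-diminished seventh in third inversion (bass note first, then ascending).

Gb half-diminished seventh = G-flat–B-double-flat–D-double-flat–F-flat; third inversion → seventh (F-flat) lowest.

F-flat G-flat B-double-flat D-double-flat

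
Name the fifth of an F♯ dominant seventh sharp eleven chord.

C#

F♯ dominant seventh sharp eleven is built on F#; its 5th is a perfect 5th above the root.
A fifth above F uses the letter C, and the perfect 5th above F# is C#.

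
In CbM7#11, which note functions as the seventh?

B♭

CbM7#11 is built on C♭; its 7th is a major 7th above the root.
A seventh above C uses the letter B, and the major 7th above C♭ is B♭.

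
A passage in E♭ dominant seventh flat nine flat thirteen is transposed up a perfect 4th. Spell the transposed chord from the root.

Ab C Eb Gb Bbb Fb

Transposed root: Eb → Ab (perfect 4th up). So we spell Ab dominant seventh flat nine flat thirteen:
root → Ab
3rd (major 3rd) → C
5th (perfect 5th) → Eb
7th (minor 7th) → Gb
9th (minor 9th) → Bbb
13th (minor 13th) → Fb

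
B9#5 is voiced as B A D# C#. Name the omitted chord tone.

F##

The full B9#5 chord is B, D#, F##, A, C#.
Comparing with the voicing, the augmented 5th (5th) — F## — is absent.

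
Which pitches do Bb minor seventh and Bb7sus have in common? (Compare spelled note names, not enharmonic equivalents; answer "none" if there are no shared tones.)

B♭ – F – A♭

Bb minor seventh = B♭, D♭, F, A♭.
Bb7sus = B♭, E♭, F, A♭.
Shared: B♭, F, A♭.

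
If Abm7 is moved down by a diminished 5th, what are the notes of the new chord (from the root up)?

D F A C

A diminished 5th down from Ab is D, so the new chord is D minor seventh.
- root: D
- minor 3rd: F
- perfect 5th: A
- minor 7th: C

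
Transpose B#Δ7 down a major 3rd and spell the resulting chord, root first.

Transposed root: B# → G# (major 3rd down). So we spell G# major seventh:
G# — root
B# — major 3rd
D# — perfect 5th
F## — major 7th

G# – B# – D# – F##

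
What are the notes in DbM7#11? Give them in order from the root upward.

DbM7#11 is a major seventh sharp eleven built on Db.
- root: Db
- major 3rd: F
- perfect 5th: Ab
- major 7th: C
- augmented 11th: G

Db  F  Ab  C  G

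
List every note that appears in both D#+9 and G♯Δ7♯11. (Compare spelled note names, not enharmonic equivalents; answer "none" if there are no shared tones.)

D# – F##

D#+9 = D#, F##, A##, C#, E#.
G♯Δ7♯11 = G#, B#, D#, F##, C##.
Shared: D#, F##.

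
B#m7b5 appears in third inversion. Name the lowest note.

B#m7b5 = B#–D#–F#–A#. Third inversion → seventh in the bass = A#.

A#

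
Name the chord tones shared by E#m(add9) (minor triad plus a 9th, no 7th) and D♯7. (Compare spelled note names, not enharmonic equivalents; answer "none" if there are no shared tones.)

E#m(add9) = E#, G#, B#, F##.
D♯7 = D#, F##, A#, C#.
Shared: F##.

F##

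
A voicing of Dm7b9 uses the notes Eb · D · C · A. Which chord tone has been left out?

F

Dm7b9 = D, F, A, C, Eb. The voicing lacks the 3rd (minor 3rd), F.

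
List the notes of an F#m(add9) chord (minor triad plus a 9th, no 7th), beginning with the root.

F#  A  C#  G#

F#m(add9) is a minor added-ninth built on F#.
- root: F#
- minor 3rd: A
- perfect 5th: C#
- major 9th: G#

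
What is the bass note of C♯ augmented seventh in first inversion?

C♯ augmented seventh in root position is C-sharp–E-sharp–G-double-sharp–B.
First inversion places the third in the bass, which is E-sharp.

E-sharp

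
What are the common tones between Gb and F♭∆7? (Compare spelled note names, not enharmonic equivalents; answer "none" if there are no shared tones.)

Gb = Gb, Bb, Db.
F♭∆7 = Fb, Ab, Cb, Eb.
Shared: none.

none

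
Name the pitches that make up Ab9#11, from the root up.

A♭ – C – E♭ – G♭ – B♭ – D

Ab9#11 is a dominant ninth sharp eleven built on A♭.
A♭ — root
C — major 3rd
E♭ — perfect 5th
G♭ — minor 7th
B♭ — major 9th
D — augmented 11th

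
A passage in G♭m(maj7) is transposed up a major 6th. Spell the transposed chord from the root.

Eb Gb Bb D

Transposed root: Gb → Eb (major 6th up). So we spell Eb minor-major seventh:
- root: Eb
- minor 3rd: Gb
- perfect 5th: Bb
- major 7th: D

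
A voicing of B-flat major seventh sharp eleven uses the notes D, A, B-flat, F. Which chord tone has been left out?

E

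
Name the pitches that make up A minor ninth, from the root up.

A minor ninth: minor ninth on A.
root → A
3rd (minor 3rd) → C
5th (perfect 5th) → E
7th (minor 7th) → G
9th (major 9th) → B

A, C, E, G, B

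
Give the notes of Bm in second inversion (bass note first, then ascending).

Bm = B–D–F#; second inversion → fifth (F#) lowest.

F#  B  D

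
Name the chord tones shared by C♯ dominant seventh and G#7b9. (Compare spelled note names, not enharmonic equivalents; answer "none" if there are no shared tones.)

C♯ dominant seventh = C#, E#, G#, B.
G#7b9 = G#, B#, D#, F#, A.
Shared: G#.

G#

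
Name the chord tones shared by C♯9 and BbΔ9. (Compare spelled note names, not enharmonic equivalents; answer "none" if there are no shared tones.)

C♯9: C♯ E♯ G♯ B D♯
BbΔ9: B♭ D F A C
Common to both → none.

none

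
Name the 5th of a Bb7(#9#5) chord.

F#

Bb7(#9#5) is built on Bb; its 5th is an augmented 5th above the root.
A fifth above B uses the letter F, and the augmented 5th above Bb is F#.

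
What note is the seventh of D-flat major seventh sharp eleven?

D-flat major seventh sharp eleven is built on D-flat; its 7th is a major 7th above the root.
A seventh above D uses the letter C, and the major 7th above D-flat is C.

C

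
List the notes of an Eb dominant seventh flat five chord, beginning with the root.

Eb dominant seventh flat five is a dominant seventh flat five built on E-flat.
Root: E-flat
Major 3rd (3rd): G
Diminished 5th (5th): B-double-flat
Minor 7th (7th): D-flat

E-flat G B-double-flat D-flat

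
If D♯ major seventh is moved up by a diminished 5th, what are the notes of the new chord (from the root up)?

A diminished 5th up from D# is A, so the new chord is A major seventh.
Root: A
Major 3rd (3rd): C#
Perfect 5th (5th): E
Major 7th (7th): G#

A – C# – E – G#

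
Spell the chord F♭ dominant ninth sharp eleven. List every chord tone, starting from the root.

F♭ dominant ninth sharp eleven is a dominant ninth sharp eleven built on Fb.
- root: Fb
- major 3rd: Ab
- perfect 5th: Cb
- minor 7th: Ebb
- major 9th: Gb
- augmented 11th: Bb

Fb, Ab, Cb, Ebb, Gb, Bb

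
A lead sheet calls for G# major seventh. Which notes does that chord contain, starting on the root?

G-sharp, B-sharp, D-sharp, F-double-sharp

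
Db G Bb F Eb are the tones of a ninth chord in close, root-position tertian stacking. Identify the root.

Stacking in thirds gives Eb – G – Bb – Db – F, so Eb is the root — Eb dominant ninth.

Eb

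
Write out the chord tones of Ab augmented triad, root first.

Root A-flat, quality augmented triad:
Root: A-flat
Major 3rd (3rd): C
Augmented 5th (5th): E

A-flat C E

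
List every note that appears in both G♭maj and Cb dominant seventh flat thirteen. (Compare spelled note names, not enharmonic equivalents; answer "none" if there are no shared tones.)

G♭maj: Gb Bb Db
Cb dominant seventh flat thirteen: Cb Eb Gb Bbb Abb
Common to both → Gb.

Gb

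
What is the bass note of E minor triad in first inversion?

G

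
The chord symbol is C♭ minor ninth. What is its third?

C♭ minor ninth is built on C-flat; its 3rd is a minor 3rd above the root.
A third above C uses the letter E, and the minor 3rd above C-flat is E-double-flat.

E-double-flat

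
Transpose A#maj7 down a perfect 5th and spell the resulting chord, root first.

Transposed root: A# → D# (perfect 5th down). So we spell D# major seventh:
root → D#
3rd (major 3rd) → F##
5th (perfect 5th) → A#
7th (major 7th) → C##

D#  F##  A#  C##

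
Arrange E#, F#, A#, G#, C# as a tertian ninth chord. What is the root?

Arranged so that each adjacent pair is a third by letter name: F# – A# – C# – E# – G#.
The bottom of that stack, F#, is the root (this is F# major ninth).

F#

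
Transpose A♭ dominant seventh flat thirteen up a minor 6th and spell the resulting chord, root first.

Transposed root: A-flat → F-flat (minor 6th up). So we spell F-flat dominant seventh flat thirteen:
F-flat — root
A-flat — major 3rd
C-flat — perfect 5th
E-double-flat — minor 7th
D-double-flat — minor 13th

F-flat  A-flat  C-flat  E-double-flat  D-double-flat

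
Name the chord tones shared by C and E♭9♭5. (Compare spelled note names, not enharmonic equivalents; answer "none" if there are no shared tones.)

G

C = C, E, G.
E♭9♭5 = E♭, G, B𝄫, D♭, F.
Shared: G.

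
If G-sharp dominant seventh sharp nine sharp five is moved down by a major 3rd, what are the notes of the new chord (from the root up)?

E – G-sharp – B-sharp – D – F-double-sharp

A major 3rd down from G-sharp is E, so the new chord is E dominant seventh sharp nine sharp five.
Root: E
Major 3rd (3rd): G-sharp
Augmented 5th (5th): B-sharp
Minor 7th (7th): D
Augmented 9th (9th): F-double-sharp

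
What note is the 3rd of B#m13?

B#m13 is built on B#; its 3rd is a minor 3rd above the root.
A third above B uses the letter D, and the minor 3rd above B# is D#.

D#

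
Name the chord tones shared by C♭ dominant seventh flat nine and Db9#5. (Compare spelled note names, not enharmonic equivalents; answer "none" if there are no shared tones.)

C♭ dominant seventh flat nine = Cb, Eb, Gb, Bbb, Dbb.
Db9#5 = Db, F, A, Cb, Eb.
Shared: Cb, Eb.

Cb Eb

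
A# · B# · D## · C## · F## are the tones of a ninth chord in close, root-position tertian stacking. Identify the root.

B#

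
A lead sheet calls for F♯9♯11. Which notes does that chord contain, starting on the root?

F# A# C# E G# B#

F♯9♯11: dominant ninth sharp eleven on F#.
root → F#
3rd (major 3rd) → A#
5th (perfect 5th) → C#
7th (minor 7th) → E
9th (major 9th) → G#
11th (augmented 11th) → B#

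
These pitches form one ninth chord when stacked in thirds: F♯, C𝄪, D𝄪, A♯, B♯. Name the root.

Arranged so that each adjacent pair is a third by letter name: B♯ – D𝄪 – F♯ – A♯ – C𝄪.
The bottom of that stack, B♯, is the root (this is B♯ dominant ninth flat five).

B♯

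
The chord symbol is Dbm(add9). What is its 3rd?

Root of Dbm(add9) = D♭. The 3rd is a minor 3rd: D♭ up a minor 3rd → F♭.

F♭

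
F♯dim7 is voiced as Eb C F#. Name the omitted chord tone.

A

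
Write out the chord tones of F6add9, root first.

F6add9: six-nine on F.
- root: F
- major 3rd: A
- perfect 5th: C
- major 6th: D
- major 9th: G

F, A, C, D, G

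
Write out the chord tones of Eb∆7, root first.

Eb – G – Bb – D

Eb∆7 is a major seventh built on Eb.
Eb — root
G — major 3rd
Bb — perfect 5th
D — major 7th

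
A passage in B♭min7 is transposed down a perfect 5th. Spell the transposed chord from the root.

Transposed root: B♭ → E♭ (perfect 5th down). So we spell E♭ minor seventh:
E♭ — root
G♭ — minor 3rd
B♭ — perfect 5th
D♭ — minor 7th

E♭ – G♭ – B♭ – D♭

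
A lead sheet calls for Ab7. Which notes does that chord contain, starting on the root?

Ab7: dominant seventh on A♭.
- root: A♭
- major 3rd: C
- perfect 5th: E♭
- minor 7th: G♭

A♭, C, E♭, G♭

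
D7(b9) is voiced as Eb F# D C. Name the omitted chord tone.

The full D7(b9) chord is D, F#, A, C, Eb.
Comparing with the voicing, the perfect 5th (5th) — A — is absent.

A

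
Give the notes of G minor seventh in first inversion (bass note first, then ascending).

In root position, G minor seventh is G–Bb–D–F.
First inversion puts the third (Bb) in the bass.

Bb  D  F  G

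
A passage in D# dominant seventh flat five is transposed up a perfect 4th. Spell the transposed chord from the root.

G# B# D F#

Transposed root: D# → G# (perfect 4th up). So we spell G# dominant seventh flat five:
G# — root
B# — major 3rd
D — diminished 5th
F# — minor 7th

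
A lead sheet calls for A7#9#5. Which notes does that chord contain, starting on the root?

Root A, quality dominant seventh sharp nine sharp five:
- root: A
- major 3rd: C#
- augmented 5th: E#
- minor 7th: G
- augmented 9th: B#

A  C#  E#  G  B#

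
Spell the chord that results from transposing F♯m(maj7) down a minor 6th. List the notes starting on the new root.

A#  C#  E#  G##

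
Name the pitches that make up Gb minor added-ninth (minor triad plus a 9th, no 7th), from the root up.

Root Gb, quality minor added-ninth:
Root: Gb
Minor 3rd (3rd): Bbb
Perfect 5th (5th): Db
Major 9th (9th): Ab

Gb  Bbb  Db  Ab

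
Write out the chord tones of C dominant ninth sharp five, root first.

C dominant ninth sharp five is a dominant ninth sharp five built on C.
C — root
E — major 3rd
G# — augmented 5th
Bb — minor 7th
D — major 9th

C E G# Bb D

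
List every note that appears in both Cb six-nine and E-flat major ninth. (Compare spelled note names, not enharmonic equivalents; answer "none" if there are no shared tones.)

E-flat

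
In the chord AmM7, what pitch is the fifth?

Root of AmM7 = A. The 5th is a perfect 5th: A up a perfect 5th → E.

E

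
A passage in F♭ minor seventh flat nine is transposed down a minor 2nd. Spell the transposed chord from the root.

Transposed root: Fb → Eb (minor 2nd down). So we spell Eb minor seventh flat nine:
Root: Eb
Minor 3rd (3rd): Gb
Perfect 5th (5th): Bb
Minor 7th (7th): Db
Minor 9th (9th): Fb

Eb Gb Bb Db Fb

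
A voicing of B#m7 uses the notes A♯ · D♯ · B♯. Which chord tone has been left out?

F𝄪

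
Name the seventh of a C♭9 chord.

Root of C♭9 = Cb. The 7th is a minor 7th: Cb up a minor 7th → Bbb.

Bbb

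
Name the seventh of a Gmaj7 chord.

F♯

Gmaj7 is built on G; its 7th is a major 7th above the root.
A seventh above G uses the letter F, and the major 7th above G is F♯.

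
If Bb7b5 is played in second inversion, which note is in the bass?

F♭

Bb7b5 = B♭–D–F♭–A♭. Second inversion → fifth in the bass = F♭.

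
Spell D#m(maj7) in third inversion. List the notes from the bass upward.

D#m(maj7) = D♯–F♯–A♯–C𝄪; third inversion → seventh (C𝄪) lowest.

C𝄪, D♯, F♯, A♯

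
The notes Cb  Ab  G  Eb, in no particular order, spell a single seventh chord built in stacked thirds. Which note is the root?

Ab

Arranged so that each adjacent pair is a third by letter name: Ab – Cb – Eb – G.
The bottom of that stack, Ab, is the root (this is Ab minor-major seventh).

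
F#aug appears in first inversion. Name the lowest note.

F#aug in root position is F#–A#–C##.
First inversion places the third in the bass, which is A#.

A#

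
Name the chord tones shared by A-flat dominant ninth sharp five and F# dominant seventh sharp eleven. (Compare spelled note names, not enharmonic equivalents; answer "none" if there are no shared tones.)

A-flat dominant ninth sharp five = A-flat, C, E, G-flat, B-flat.
F# dominant seventh sharp eleven = F-sharp, A-sharp, C-sharp, E, B-sharp.
Shared: E.

E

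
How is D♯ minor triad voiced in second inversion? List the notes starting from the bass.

A-sharp – D-sharp – F-sharp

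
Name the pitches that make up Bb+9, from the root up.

Bb+9 is a dominant ninth sharp five built on Bb.
Bb — root
D — major 3rd
F# — augmented 5th
Ab — minor 7th
C — major 9th

Bb, D, F#, Ab, C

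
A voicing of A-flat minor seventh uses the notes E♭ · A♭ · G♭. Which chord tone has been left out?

C♭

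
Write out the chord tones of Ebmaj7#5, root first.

Root Eb, quality augmented major seventh:
Eb — root
G — major 3rd
B — augmented 5th
D — major 7th

Eb  G  B  D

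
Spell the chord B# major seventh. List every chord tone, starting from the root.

B♯  D𝄪  F𝄪  A𝄪

B# major seventh is a major seventh built on B♯.
B♯ — root
D𝄪 — major 3rd
F𝄪 — perfect 5th
A𝄪 — major 7th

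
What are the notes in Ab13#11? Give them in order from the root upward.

Ab13#11 is a dominant thirteenth sharp eleven built on Ab.
root → Ab
3rd (major 3rd) → C
5th (perfect 5th) → Eb
7th (minor 7th) → Gb
9th (major 9th) → Bb
11th (augmented 11th) → D
13th (major 13th) → F

Ab  C  Eb  Gb  Bb  D  F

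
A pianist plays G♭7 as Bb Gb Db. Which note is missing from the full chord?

Fb

G♭7 = Gb, Bb, Db, Fb. The voicing lacks the 7th (minor 7th), Fb.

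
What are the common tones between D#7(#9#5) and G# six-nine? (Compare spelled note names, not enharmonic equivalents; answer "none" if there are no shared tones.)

D#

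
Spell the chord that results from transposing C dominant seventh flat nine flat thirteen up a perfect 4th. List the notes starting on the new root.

F – A – C – E-flat – G-flat – D-flat

A perfect 4th up from C is F, so the new chord is F dominant seventh flat nine flat thirteen.
Root: F
Major 3rd (3rd): A
Perfect 5th (5th): C
Minor 7th (7th): E-flat
Minor 9th (9th): G-flat
Minor 13th (13th): D-flat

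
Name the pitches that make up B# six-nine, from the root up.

B# six-nine is a six-nine built on B#.
Root: B#
Major 3rd (3rd): D##
Perfect 5th (5th): F##
Major 6th (6th): G##
Major 9th (9th): C##

B# – D## – F## – G## – C##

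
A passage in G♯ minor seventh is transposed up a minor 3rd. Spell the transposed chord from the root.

B  D  F#  A

Transposed root: G# → B (minor 3rd up). So we spell B minor seventh:
B — root
D — minor 3rd
F# — perfect 5th
A — minor 7th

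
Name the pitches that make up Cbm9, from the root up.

Cb Ebb Gb Bbb Db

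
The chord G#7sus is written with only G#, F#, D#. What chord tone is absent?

C#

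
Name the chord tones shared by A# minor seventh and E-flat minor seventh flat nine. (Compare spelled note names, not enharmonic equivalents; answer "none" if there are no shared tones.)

A# minor seventh: A# C# E# G#
E-flat minor seventh flat nine: Eb Gb Bb Db Fb
Common to both → none.

none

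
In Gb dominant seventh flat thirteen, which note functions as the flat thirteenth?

Gb dominant seventh flat thirteen is built on G♭; its 13th is a minor 13th above the root.
A sixth above G uses the letter E, and the minor 13th above G♭ is E𝄫.

E𝄫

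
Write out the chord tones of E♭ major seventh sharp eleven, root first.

E-flat G B-flat D A

E♭ major seventh sharp eleven is a major seventh sharp eleven built on E-flat.
E-flat — root
G — major 3rd
B-flat — perfect 5th
D — major 7th
A — augmented 11th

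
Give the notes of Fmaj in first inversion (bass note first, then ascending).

A, C, F

Fmaj = F–A–C; first inversion → third (A) lowest.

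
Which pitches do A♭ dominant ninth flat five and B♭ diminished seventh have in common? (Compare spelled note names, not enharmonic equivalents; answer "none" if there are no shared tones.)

B-flat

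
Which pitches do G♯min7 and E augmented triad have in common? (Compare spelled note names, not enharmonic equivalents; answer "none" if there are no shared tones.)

G#

G♯min7: G# B D# F#
E augmented triad: E G# B#
Common to both → G#.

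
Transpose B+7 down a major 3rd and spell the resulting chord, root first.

B down a major 3rd → G. New chord: G augmented seventh.
root → G
3rd (major 3rd) → B
5th (augmented 5th) → D#
7th (minor 7th) → F

G – B – D# – F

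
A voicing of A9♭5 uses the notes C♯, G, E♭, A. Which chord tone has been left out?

B

The full A9♭5 chord is A, C♯, E♭, G, B.
Comparing with the voicing, the major 9th (9th) — B — is absent.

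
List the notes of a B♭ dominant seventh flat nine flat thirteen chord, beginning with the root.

Bb  D  F  Ab  Cb  Gb

B♭ dominant seventh flat nine flat thirteen is a dominant seventh flat nine flat thirteen built on Bb.
Root: Bb
Major 3rd (3rd): D
Perfect 5th (5th): F
Minor 7th (7th): Ab
Minor 9th (9th): Cb
Minor 13th (13th): Gb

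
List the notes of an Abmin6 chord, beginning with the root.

A♭, C♭, E♭, F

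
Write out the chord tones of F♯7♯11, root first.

F♯7♯11 is a dominant seventh sharp eleven built on F#.
Root: F#
Major 3rd (3rd): A#
Perfect 5th (5th): C#
Minor 7th (7th): E
Augmented 11th (11th): B#

F#, A#, C#, E, B#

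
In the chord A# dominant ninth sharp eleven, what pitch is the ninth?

B#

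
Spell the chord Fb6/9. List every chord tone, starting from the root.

F♭ – A♭ – C♭ – D♭ – G♭

Root F♭, quality six-nine:
F♭ — root
A♭ — major 3rd
C♭ — perfect 5th
D♭ — major 6th
G♭ — major 9th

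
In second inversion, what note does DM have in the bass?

DM in root position is D–F#–A.
Second inversion places the fifth in the bass, which is A.

A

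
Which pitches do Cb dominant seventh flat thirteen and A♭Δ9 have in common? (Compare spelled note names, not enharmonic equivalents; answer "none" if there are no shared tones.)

Eb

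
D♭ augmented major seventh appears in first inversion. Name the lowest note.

F

D♭ augmented major seventh in root position is Db–F–A–C.
First inversion places the third in the bass, which is F.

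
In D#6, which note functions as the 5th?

A#

Root of D#6 = D#. The 5th is a perfect 5th: D# up a perfect 5th → A#.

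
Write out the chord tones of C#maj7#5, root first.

C#maj7#5 is an augmented major seventh built on C#.
C# — root
E# — major 3rd
G## — augmented 5th
B# — major 7th

C#  E#  G##  B#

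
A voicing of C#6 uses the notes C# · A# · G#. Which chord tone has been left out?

The full C#6 chord is C#, E#, G#, A#.
Comparing with the voicing, the major 3rd (3rd) — E# — is absent.

E#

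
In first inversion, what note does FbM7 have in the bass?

Ab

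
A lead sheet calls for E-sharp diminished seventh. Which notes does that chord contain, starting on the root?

E-sharp diminished seventh is a diminished seventh built on E#.
- root: E#
- minor 3rd: G#
- diminished 5th: B
- diminished 7th: D

E#, G#, B, D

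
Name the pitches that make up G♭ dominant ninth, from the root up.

G♭ dominant ninth is a dominant ninth built on Gb.
- root: Gb
- major 3rd: Bb
- perfect 5th: Db
- minor 7th: Fb
- major 9th: Ab

Gb Bb Db Fb Ab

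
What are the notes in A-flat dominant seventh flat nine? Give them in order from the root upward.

A-flat dominant seventh flat nine is a dominant seventh flat nine built on A-flat.
root → A-flat
3rd (major 3rd) → C
5th (perfect 5th) → E-flat
7th (minor 7th) → G-flat
9th (minor 9th) → B-double-flat

A-flat, C, E-flat, G-flat, B-double-flat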